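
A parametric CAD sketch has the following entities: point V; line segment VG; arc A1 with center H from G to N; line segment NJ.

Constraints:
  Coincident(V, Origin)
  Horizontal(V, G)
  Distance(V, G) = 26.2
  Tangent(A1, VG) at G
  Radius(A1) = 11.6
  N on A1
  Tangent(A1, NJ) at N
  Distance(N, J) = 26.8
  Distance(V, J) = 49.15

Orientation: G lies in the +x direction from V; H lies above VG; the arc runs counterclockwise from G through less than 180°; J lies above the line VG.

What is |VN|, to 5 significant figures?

40.242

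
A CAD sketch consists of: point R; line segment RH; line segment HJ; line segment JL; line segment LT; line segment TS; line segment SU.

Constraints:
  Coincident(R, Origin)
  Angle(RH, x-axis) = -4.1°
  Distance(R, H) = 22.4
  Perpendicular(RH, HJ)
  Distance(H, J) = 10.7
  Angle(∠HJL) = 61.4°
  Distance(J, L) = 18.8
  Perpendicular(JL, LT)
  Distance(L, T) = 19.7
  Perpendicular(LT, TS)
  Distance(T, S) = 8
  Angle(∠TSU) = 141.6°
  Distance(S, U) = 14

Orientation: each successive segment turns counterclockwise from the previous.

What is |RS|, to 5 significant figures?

25.256

The perpendicularity gives LT at right angles to JL, so LT runs at -65.500°; with |LT| = 19.7, T = (14.170, -16.651). The perpendicularity gives TS at right angles to LT, so TS runs at 24.500°; with |TS| = 8.0, S = (21.450, -13.334). Then |RS| = |S − R| = 25.256.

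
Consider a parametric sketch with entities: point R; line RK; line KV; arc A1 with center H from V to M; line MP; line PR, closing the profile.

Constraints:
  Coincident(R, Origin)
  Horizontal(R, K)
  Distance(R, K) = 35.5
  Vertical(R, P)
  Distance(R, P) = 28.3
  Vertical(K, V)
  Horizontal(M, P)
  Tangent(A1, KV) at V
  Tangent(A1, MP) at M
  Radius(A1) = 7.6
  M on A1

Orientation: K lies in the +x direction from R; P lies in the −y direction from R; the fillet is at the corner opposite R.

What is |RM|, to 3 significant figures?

39.7

The virtual corner opposite R is at (35.5, -28.3). Since A1 is tangent to KV there, HV ⟂ KV and the tangent condition forces HM to be normal to MP, with radius 7.6, so the center H sits 7.6 in from both sides at H = (27.9, -20.7). That places the tangent points at V = (35.5, -20.7) on KV and M = (27.9, -28.3) on MP. Then |RM| = |M − R| = 39.7.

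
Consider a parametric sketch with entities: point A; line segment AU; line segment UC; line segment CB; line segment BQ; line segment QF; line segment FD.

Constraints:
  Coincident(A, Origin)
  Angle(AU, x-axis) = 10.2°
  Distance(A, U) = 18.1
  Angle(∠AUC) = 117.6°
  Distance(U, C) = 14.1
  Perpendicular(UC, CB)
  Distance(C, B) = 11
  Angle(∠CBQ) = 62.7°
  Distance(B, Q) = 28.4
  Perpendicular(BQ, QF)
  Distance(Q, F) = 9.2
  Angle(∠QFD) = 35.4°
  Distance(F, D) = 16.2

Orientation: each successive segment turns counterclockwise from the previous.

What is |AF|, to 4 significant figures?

26.28

A is at the origin; AU runs at 10.2° with length 18.1, so U = (17.81, 3.205). ∠AUC = 117.6° gives UC at 72.60° from the x-axis; with |UC| = 14.1, C = (22.03, 16.66). UC is perpendicular to CB, so CB runs at 162.6°; with |CB| = 11.0, B = (11.53, 19.95). ∠CBQ = 62.7° gives BQ at -80.10° from the x-axis; with |BQ| = 28.4, Q = (16.42, -8.028). BQ is perpendicular to QF, so QF runs at 9.900°; with |QF| = 9.2, F = (25.48, -6.446). Then |AF| = |F − A| = 26.28.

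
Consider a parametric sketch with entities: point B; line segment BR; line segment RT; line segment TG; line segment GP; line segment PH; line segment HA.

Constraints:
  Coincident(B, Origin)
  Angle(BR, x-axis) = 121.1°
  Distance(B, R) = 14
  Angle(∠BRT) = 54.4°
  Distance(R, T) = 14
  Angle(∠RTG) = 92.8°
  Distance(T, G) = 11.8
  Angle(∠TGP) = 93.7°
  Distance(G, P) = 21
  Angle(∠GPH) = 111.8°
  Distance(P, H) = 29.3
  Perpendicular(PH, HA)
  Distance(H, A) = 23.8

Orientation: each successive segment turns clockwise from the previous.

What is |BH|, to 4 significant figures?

36.50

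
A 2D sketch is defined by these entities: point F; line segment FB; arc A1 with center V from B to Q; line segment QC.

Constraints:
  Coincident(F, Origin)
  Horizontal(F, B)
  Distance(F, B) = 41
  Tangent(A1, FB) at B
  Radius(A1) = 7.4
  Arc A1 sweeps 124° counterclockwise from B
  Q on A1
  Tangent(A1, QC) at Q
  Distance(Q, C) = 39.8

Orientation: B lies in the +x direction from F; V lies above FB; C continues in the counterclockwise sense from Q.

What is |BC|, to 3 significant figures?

47.4

On A1, B sits at bearing -90° from V; a 124° counterclockwise sweep puts Q at bearing 34°, so Q = V + 7.4·(cos 34°, sin 34°) = (47.1, 11.5). A1 meets QC tangentially, so VQ is at right angles to QC, so QC runs along (−sin 34°, cos 34°); with |QC| = 39.8, C = (24.9, 44.5). Then |BC| = |C − B| = 47.4.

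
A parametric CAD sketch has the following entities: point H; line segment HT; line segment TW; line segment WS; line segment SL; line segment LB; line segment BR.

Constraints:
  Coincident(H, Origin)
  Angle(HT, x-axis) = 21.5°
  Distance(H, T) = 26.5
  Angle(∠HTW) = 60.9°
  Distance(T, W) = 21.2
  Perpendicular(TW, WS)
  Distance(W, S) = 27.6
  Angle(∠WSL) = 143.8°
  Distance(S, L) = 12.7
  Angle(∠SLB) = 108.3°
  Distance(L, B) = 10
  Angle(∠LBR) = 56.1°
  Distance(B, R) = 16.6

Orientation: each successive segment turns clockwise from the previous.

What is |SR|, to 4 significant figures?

5.032

∠SLB = 108.3° gives LB at 64.50° from the x-axis; with |LB| = 10.0, B = (-10.37, 10.16). ∠LBR = 56.1° gives BR at -59.40° from the x-axis; with |BR| = 16.6, R = (-1.916, -4.123). Then |SR| = |R − S| = 5.032.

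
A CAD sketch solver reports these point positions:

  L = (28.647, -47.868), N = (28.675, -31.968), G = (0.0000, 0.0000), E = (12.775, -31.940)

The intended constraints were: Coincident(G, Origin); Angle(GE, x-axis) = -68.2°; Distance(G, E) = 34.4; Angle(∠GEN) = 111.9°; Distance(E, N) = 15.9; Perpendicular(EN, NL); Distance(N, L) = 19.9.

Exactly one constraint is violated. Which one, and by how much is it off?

Distance(N, L) = 19.9 — off by 4.00.

G = (0.00, 0.00) ✓; GE at -68.20° ✓; |GE| = 34.40 ✓; ∠GEN = 111.9° ✓; |EN| = 15.90 ✓; ∠(EN, NL) = 90.00° ✓; |NL| = 15.90 ✗.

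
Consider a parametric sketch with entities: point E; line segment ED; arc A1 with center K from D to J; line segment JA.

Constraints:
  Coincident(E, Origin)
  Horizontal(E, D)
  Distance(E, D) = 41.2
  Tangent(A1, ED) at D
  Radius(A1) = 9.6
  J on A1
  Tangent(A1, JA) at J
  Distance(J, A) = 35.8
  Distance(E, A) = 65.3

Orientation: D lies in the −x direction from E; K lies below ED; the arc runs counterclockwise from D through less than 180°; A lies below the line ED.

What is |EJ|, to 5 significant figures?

51.867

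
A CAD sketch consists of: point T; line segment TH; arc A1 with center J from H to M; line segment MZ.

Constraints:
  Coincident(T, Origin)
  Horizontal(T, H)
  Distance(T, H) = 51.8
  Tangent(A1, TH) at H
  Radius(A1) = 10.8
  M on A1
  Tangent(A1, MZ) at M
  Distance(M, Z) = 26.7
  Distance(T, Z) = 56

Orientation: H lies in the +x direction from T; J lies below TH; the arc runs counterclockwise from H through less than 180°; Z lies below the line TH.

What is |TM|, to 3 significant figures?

42.4

Checks: |JM| = 10.80 ✓; ∠(JM, MZ) = 90.00° ✓; |MZ| = 26.70 ✓; |TZ| = 56.00 ✓.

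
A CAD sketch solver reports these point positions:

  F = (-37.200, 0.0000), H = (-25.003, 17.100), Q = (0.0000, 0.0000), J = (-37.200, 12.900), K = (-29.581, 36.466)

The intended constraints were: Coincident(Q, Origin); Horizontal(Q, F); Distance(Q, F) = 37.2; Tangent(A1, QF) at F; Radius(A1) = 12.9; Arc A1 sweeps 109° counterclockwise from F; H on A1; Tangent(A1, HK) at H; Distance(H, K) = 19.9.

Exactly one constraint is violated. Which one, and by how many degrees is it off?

Tangent(A1, HK) at H — off by 5.70°.

Q = (0.00, 0.00) ✓; Q.y = 0.00, F.y = 0.00 ✓; |QF| = 37.20 ✓; ∠(JF, FQ) = 90.00° ✓; |JF| = 12.90 ✓; bearing(J→H) − bearing(J→F) = 109.0° ✓; |JH| = 12.90 ✓; ∠(JH, HK) = 95.70° ✗; |HK| = 19.90 ✓.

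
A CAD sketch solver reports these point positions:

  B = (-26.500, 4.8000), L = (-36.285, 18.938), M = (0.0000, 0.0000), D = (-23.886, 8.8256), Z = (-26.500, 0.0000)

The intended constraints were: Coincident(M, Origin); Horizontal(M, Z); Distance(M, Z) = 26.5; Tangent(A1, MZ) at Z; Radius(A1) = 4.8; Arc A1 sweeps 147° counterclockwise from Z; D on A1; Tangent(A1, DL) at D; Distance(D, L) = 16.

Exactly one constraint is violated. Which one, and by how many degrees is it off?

Tangent(A1, DL) at D — off by 6.20°.

M = (0.00, 0.00) ✓; M.y = 0.00, Z.y = 0.00 ✓; |MZ| = 26.50 ✓; ∠(BZ, ZM) = 90.00° ✓; |BZ| = 4.800 ✓; bearing(B→D) − bearing(B→Z) = 147.0° ✓; |BD| = 4.800 ✓; ∠(BD, DL) = 96.20° ✗; |DL| = 16.00 ✓.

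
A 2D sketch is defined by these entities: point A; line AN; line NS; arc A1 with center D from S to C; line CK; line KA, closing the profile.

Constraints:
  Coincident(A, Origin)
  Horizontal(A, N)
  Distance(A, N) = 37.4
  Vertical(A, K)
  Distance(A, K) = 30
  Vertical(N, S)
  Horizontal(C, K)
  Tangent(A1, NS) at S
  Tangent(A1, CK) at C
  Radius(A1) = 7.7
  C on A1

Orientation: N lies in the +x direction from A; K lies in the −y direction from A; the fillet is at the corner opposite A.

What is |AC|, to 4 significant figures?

42.21

A is at the origin; A and N share the same y with |AN| = 37.4 and N on the +x side, so N = (37.40, 0.000). A and K share the same x with |AK| = 30.0 and K on the −y side, so K = (0.000, -30.00). The virtual corner opposite A is at (37.40, -30.00). A1 meets NS tangentially, so DS is at right angles to NS and since A1 is tangent to CK there, DC ⟂ CK, with radius 7.7, so the center D sits 7.7 in from both sides at D = (29.70, -22.30). That places the tangent points at S = (37.40, -22.30) on NS and C = (29.70, -30.00) on CK. Then |AC| = |C − A| = 42.21.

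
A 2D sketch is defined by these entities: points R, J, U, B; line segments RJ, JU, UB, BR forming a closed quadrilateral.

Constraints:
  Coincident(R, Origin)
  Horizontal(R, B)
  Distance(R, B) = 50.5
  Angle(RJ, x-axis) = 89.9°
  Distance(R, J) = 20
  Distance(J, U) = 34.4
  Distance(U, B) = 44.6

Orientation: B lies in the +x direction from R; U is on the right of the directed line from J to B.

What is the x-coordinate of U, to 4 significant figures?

7.983

R is at the origin; RB is horizontal with |RB| = 50.5 and B in +x, so B = (50.5, 0). RJ runs at 89.9° with |RJ| = 20.0, so J = (0.03491, 20.00). U is determined by |JU| = 34.4 and |UB| = 44.6 together: it lies at the intersection of circle(J, 34.4) and circle(B, 44.6). With |JB| = 54.28, the foot of the radical line on JB is 19.72 from J and the perpendicular offset is √(34.4² − 19.72²) = 28.19. Taking the right-of-JB solution: U = (7.983, -13.47).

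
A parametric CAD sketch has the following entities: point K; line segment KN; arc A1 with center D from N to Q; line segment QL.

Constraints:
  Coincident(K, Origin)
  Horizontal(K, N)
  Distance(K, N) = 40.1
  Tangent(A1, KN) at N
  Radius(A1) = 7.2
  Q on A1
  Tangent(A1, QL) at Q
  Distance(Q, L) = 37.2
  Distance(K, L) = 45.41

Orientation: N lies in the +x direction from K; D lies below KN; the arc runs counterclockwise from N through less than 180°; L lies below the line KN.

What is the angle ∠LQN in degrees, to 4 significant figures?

144.4°

Checks: |DQ| = 7.200 ✓; ∠(DQ, QL) = 90.00° ✓; |QL| = 37.20 ✓; |KL| = 45.41 ✓.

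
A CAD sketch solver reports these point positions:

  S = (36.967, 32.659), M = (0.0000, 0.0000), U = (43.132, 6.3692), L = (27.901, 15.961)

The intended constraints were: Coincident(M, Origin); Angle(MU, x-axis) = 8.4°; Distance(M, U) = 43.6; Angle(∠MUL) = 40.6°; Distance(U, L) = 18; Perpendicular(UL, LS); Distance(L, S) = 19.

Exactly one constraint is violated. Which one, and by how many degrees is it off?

Perpendicular(UL, LS) — off by 3.70°.

M = (0.00, 0.00) ✓; MU at 8.400° ✓; |MU| = 43.60 ✓; ∠MUL = 40.60° ✓; |UL| = 18.00 ✓; ∠(UL, LS) = 86.30° ✗; |LS| = 19.00 ✓.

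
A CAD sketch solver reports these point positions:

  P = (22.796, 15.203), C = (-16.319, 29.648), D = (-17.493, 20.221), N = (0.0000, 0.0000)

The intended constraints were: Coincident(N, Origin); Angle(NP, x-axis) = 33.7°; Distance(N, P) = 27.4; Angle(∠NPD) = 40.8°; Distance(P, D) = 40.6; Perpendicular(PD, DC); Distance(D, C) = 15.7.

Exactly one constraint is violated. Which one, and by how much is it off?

Distance(D, C) = 15.7 — off by 6.20.

N = (0.00, 0.00) ✓; NP at 33.70° ✓; |NP| = 27.40 ✓; ∠NPD = 40.80° ✓; |PD| = 40.60 ✓; ∠(PD, DC) = 90.00° ✓; |DC| = 9.500 ✗.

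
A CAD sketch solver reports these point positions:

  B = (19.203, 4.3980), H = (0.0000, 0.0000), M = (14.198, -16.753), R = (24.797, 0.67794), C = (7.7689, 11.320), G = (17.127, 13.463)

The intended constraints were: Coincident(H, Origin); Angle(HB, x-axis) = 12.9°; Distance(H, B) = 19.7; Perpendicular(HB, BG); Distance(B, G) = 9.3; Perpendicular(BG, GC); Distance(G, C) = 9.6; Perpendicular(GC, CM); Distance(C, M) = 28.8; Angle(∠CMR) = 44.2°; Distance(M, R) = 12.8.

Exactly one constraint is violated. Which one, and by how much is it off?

Distance(M, R) = 12.8 — off by 7.60.

H = (0.00, 0.00) ✓; HB at 12.90° ✓; |HB| = 19.70 ✓; ∠(HB, BG) = 90.00° ✓; |BG| = 9.300 ✓; ∠(BG, GC) = 90.00° ✓; |GC| = 9.600 ✓; ∠(GC, CM) = 90.00° ✓; |CM| = 28.80 ✓; ∠CMR = 44.20° ✓; |MR| = 20.40 ✗.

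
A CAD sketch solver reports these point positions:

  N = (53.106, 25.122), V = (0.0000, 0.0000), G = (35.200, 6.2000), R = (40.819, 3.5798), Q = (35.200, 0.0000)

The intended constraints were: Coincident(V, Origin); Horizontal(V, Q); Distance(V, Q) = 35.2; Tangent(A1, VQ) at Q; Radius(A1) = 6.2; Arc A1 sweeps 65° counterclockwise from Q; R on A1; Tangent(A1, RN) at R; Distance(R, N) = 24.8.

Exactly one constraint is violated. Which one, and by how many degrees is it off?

Tangent(A1, RN) at R — off by 4.70°.

V = (0.00, 0.00) ✓; V.y = 0.00, Q.y = 0.00 ✓; |VQ| = 35.20 ✓; ∠(GQ, QV) = 90.00° ✓; |GQ| = 6.200 ✓; bearing(G→R) − bearing(G→Q) = 65.00° ✓; |GR| = 6.200 ✓; ∠(GR, RN) = 94.70° ✗; |RN| = 24.80 ✓.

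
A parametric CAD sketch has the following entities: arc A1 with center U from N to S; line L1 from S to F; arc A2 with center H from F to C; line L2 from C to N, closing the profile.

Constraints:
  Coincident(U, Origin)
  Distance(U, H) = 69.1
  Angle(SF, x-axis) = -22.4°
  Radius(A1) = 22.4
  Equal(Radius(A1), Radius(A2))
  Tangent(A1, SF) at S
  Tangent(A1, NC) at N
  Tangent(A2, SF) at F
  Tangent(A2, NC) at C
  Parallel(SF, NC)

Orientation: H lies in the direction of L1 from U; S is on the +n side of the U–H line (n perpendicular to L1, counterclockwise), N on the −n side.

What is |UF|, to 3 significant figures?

72.6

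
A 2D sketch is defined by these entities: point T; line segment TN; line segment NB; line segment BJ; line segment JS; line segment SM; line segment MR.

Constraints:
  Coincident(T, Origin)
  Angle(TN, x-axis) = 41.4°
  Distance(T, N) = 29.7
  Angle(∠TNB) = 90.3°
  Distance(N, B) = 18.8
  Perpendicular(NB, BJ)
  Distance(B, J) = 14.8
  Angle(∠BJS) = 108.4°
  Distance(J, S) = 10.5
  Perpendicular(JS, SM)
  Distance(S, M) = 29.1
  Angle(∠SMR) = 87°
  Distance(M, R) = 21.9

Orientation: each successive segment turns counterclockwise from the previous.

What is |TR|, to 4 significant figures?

49.64

JS ⟂ SM, so SM runs at 22.70°; with |SM| = 29.1, M = (29.66, 25.62). ∠SMR = 87.0° gives MR at 115.7° from the x-axis; with |MR| = 21.9, R = (20.17, 45.36). Then |TR| = |R − T| = 49.64.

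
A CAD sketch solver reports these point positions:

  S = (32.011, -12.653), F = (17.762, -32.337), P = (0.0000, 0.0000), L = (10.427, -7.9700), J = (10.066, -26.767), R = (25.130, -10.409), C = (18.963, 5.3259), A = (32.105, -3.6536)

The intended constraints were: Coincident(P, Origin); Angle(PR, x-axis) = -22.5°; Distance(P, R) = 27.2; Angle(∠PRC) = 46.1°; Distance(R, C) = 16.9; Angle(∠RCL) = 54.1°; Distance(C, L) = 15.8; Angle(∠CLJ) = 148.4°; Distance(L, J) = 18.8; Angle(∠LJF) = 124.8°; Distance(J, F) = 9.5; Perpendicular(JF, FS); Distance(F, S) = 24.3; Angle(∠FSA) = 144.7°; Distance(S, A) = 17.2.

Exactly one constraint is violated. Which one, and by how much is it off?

Distance(S, A) = 17.2 — off by 8.20.

P = (0.00, 0.00) ✓; PR at -22.50° ✓; |PR| = 27.20 ✓; ∠PRC = 46.10° ✓; |RC| = 16.90 ✓; ∠RCL = 54.10° ✓; |CL| = 15.80 ✓; ∠CLJ = 148.4° ✓; |LJ| = 18.80 ✓; ∠LJF = 124.8° ✓; |JF| = 9.500 ✓; ∠(JF, FS) = 89.99° ✓; |FS| = 24.30 ✓; ∠FSA = 144.7° ✓; |SA| = 9.000 ✗.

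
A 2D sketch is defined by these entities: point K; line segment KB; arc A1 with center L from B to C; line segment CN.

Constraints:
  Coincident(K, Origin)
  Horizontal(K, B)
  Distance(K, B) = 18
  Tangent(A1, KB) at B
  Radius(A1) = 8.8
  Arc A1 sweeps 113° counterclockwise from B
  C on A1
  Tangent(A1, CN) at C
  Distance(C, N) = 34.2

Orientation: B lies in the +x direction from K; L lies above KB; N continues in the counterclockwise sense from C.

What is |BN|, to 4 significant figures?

44.04

K is at the origin; KB is horizontal with |KB| = 18.0 and B on the +x side, so B = (18.00, 0.000). Tangency of A1 to KB means the radius LB is perpendicular to KB, so L = B + (0, 8.8) = (18.00, 8.800). On A1, B sits at bearing -90° from L; a 113° counterclockwise sweep puts C at bearing 23°, so C = L + 8.8·(cos 23°, sin 23°) = (26.10, 12.24). A1 meets CN tangentially, so LC is at right angles to CN, so CN runs along (−sin 23°, cos 23°); with |CN| = 34.2, N = (12.74, 43.72). Then |BN| = |N − B| = 44.04.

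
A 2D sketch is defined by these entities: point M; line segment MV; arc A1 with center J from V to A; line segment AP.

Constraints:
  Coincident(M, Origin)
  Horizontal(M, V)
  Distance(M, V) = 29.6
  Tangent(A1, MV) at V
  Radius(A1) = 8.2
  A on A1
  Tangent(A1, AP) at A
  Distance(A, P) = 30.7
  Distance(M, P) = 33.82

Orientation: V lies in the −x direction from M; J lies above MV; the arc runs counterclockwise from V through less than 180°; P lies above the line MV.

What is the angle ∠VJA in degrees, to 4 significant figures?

64.98°

M is at the origin; MV is horizontal with |MV| = 29.6 and V on the −x side, so V = (-29.60, 0.000). The tangent condition forces JV to be normal to MV, so J = V + (0, 8.2) = (-29.60, 8.200). Since JA ⟂ AP (tangency), |JP| = √(8.2² + 30.7²) = 31.78 regardless of where A sits on A1. So P lies on both circle(M, 33.82) and circle(J, 31.78); the above-MV intersection is P = (-9.183, 32.55). A is the foot of the tangent from P: A = (-22.17, 4.731).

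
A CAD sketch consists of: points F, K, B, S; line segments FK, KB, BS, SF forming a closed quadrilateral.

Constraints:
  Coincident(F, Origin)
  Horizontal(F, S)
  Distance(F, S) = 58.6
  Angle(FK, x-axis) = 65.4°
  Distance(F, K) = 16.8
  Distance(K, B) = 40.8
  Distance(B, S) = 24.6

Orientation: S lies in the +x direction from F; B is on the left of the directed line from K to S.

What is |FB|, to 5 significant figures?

52.062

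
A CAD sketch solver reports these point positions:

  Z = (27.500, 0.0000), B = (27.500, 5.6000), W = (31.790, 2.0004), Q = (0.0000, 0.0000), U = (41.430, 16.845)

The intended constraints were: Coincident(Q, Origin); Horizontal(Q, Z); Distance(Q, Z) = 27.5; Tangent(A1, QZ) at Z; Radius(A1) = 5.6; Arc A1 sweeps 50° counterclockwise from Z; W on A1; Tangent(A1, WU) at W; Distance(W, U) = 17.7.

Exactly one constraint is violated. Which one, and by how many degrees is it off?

Tangent(A1, WU) at W — off by 7.00°.

Q = (0.00, 0.00) ✓; Q.y = 0.00, Z.y = 0.00 ✓; |QZ| = 27.50 ✓; ∠(BZ, ZQ) = 90.00° ✓; |BZ| = 5.600 ✓; bearing(B→W) − bearing(B→Z) = 50.00° ✓; |BW| = 5.600 ✓; ∠(BW, WU) = 83.00° ✗; |WU| = 17.70 ✓.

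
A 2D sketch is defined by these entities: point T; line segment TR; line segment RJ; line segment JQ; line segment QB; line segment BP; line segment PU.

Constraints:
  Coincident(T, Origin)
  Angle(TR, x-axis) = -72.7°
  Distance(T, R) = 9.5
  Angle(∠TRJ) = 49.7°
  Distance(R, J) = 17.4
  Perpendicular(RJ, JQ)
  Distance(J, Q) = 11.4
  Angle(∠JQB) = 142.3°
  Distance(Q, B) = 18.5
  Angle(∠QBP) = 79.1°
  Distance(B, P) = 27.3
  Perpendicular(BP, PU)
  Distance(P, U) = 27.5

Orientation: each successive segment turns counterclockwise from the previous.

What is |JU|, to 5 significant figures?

15.356

∠QBP = 79.1° gives BP at -73.800° from the x-axis; with |BP| = 27.3, P = (-8.2813, -16.195). BP is perpendicular to PU, so PU runs at 16.200°; with |PU| = 27.5, U = (18.127, -8.5231). Then |JU| = |U − J| = 15.356.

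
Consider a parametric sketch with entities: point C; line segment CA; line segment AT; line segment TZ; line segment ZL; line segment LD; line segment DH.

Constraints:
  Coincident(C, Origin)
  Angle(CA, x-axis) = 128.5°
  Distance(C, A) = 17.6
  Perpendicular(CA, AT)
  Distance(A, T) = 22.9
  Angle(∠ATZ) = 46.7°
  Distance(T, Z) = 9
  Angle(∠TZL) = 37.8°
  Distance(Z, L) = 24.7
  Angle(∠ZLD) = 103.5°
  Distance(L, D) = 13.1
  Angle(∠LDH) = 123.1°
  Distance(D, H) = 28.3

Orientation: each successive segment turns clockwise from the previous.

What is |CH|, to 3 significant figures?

53.2

C is at the origin; CA runs at 128.5° with length 17.6, so A = (-11.0, 13.8). CA ⟂ AT, so AT runs at 38.5°; with |AT| = 22.9, T = (6.97, 28.0). ∠ATZ = 46.7° gives TZ at -94.8° from the x-axis; with |TZ| = 9.0, Z = (6.21, 19.1). ∠TZL = 37.8° gives ZL at 123° from the x-axis; with |ZL| = 24.7, L = (-7.24, 39.8). ∠ZLD = 103.5° gives LD at 46.5° from the x-axis; with |LD| = 13.1, D = (1.78, 49.3). ∠LDH = 123.1° gives DH at -10.4° from the x-axis; with |DH| = 28.3, H = (29.6, 44.2). Then |CH| = |H − C| = 53.2.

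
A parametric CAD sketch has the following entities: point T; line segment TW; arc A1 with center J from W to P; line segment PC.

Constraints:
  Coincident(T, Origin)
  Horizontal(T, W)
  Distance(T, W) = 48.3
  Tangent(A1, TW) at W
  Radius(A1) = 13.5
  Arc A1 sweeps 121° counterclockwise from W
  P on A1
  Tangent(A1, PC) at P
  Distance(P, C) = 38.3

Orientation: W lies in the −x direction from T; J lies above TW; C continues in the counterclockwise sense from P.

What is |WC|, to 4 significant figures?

53.90

On A1, W sits at bearing -90° from J; a 121° counterclockwise sweep puts P at bearing 31°, so P = J + 13.5·(cos 31°, sin 31°) = (-36.73, 20.45). Since A1 is tangent to PC there, JP ⟂ PC, so PC runs along (−sin 31°, cos 31°); with |PC| = 38.3, C = (-56.45, 53.28). Then |WC| = |C − W| = 53.90.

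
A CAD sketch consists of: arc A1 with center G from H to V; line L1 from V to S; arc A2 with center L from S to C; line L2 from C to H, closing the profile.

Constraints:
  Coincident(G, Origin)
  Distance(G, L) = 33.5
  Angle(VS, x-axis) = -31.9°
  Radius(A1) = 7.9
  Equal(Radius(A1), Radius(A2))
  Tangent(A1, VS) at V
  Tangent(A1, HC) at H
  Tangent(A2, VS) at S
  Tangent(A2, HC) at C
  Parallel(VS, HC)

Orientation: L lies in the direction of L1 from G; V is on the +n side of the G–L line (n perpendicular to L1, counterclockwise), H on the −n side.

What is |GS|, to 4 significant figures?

34.42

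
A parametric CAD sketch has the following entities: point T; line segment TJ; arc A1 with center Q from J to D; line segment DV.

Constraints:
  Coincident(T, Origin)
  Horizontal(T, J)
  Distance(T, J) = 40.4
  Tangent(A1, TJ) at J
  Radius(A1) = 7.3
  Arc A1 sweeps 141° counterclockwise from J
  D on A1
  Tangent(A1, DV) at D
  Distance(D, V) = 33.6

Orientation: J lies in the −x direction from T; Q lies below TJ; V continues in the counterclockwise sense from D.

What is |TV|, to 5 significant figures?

38.995

T is at the origin; TJ is horizontal with |TJ| = 40.4 and J on the −x side, so J = (-40.400, 0.0000). A1 meets TJ tangentially, so QJ is at right angles to TJ, so Q = J + (0, -7.3) = (-40.400, -7.3000). On A1, J sits at bearing 90° from Q; a 141° counterclockwise sweep puts D at bearing 231°, so D = Q + 7.3·(cos 231°, sin 231°) = (-44.994, -12.973). The tangent condition forces QD to be normal to DV, so DV runs along (−sin 231°, cos 231°); with |DV| = 33.6, V = (-18.882, -34.118). Then |TV| = |V − T| = 38.995.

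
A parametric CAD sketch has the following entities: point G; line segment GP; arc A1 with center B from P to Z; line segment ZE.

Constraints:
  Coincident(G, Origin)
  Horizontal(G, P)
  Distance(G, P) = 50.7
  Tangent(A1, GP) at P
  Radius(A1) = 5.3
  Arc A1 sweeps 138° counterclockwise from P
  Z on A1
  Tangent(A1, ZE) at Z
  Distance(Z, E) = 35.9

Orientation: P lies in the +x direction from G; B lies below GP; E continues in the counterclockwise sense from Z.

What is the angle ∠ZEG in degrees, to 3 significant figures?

17.7°

On A1, P sits at bearing 90° from B; a 138° counterclockwise sweep puts Z at bearing 228°, so Z = B + 5.3·(cos 228°, sin 228°) = (47.2, -9.24). A1 meets ZE tangentially, so BZ is at right angles to ZE, so ZE runs along (−sin 228°, cos 228°); with |ZE| = 35.9, E = (73.8, -33.3). Then cos ∠ZEG = EZ·EG / (|EZ||EG|), giving 17.7°.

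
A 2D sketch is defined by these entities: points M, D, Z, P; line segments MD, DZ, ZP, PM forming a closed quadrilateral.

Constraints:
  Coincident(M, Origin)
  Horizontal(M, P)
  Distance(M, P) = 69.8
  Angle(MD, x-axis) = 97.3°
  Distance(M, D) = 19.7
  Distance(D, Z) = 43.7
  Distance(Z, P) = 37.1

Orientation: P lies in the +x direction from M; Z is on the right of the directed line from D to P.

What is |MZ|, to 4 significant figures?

33.64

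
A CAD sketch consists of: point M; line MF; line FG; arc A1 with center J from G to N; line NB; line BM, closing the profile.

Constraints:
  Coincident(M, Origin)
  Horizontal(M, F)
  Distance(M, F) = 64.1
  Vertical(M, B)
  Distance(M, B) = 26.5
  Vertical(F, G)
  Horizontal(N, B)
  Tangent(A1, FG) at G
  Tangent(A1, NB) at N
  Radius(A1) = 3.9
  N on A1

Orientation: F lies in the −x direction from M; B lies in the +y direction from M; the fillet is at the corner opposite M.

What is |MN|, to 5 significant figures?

65.775

The virtual corner opposite M is at (-64.100, 26.500). Since A1 is tangent to FG there, JG ⟂ FG and tangency of A1 to NB means the radius JN is perpendicular to NB, with radius 3.9, so the center J sits 3.9 in from both sides at J = (-60.200, 22.600). That places the tangent points at G = (-64.100, 22.600) on FG and N = (-60.200, 26.500) on NB. Then |MN| = |N − M| = 65.775.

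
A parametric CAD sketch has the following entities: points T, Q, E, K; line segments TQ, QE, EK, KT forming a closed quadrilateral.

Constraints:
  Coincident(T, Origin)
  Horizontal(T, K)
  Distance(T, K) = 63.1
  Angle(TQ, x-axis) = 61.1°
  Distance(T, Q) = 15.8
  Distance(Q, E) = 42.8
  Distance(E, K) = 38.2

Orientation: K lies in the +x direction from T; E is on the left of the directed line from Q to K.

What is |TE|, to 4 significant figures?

56.69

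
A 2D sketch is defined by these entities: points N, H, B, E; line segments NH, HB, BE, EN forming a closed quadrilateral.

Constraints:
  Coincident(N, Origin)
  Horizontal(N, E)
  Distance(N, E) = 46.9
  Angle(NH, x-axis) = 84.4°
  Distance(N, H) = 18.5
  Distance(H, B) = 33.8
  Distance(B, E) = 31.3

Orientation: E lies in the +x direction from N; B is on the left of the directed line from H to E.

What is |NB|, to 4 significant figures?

44.43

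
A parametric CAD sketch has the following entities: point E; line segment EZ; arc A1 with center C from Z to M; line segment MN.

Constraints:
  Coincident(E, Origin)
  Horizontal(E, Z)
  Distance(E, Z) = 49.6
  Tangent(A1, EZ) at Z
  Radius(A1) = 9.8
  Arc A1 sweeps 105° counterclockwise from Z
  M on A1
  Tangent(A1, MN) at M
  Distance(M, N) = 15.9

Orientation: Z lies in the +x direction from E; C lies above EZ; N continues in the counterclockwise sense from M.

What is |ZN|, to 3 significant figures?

28.2

E is at the origin; EZ is horizontal with |EZ| = 49.6 and Z on the +x side, so Z = (49.6, 0.00). The tangent condition forces CZ to be normal to EZ, so C = Z + (0, 9.8) = (49.6, 9.80). On A1, Z sits at bearing -90° from C; a 105° counterclockwise sweep puts M at bearing 15°, so M = C + 9.8·(cos 15°, sin 15°) = (59.1, 12.3). Tangency of A1 to MN means the radius CM is perpendicular to MN, so MN runs along (−sin 15°, cos 15°); with |MN| = 15.9, N = (55.0, 27.7). Then |ZN| = |N − Z| = 28.2.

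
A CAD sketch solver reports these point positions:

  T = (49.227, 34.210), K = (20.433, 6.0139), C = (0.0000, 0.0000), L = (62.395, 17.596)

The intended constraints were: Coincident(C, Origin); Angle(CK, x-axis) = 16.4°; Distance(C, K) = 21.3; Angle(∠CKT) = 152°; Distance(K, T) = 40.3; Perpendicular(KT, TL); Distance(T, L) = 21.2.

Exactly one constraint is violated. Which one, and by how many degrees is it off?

Perpendicular(KT, TL) — off by 6.00°.

C = (0.00, 0.00) ✓; CK at 16.40° ✓; |CK| = 21.30 ✓; ∠CKT = 152.0° ✓; |KT| = 40.30 ✓; ∠(KT, TL) = 96.00° ✗; |TL| = 21.20 ✓.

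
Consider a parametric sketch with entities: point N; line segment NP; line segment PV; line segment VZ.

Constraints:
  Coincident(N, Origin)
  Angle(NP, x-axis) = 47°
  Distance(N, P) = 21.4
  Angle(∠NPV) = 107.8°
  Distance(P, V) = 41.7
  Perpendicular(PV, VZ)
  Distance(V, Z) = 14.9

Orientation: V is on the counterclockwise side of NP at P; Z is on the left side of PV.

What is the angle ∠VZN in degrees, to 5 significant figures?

96.475°

N is at the origin; NP runs at 47.0° with length 21.4, so P = 21.4·(cos 47.0°, sin 47.0°) = (14.595, 15.651). ∠NPV = 107.8°, so PV runs at 47.0° + (180° − 107.8°) = 119.20° from the x-axis; with |PV| = 41.7, V = P + 41.7·(cos 119.20°, sin 119.20°) = (-5.7490, 52.052). PV ⟂ VZ; with |VZ| = 14.9 on the left of PV, Z = V + 14.9·(-0.87292, -0.48786) = (-18.756, 44.783). Then cos ∠VZN = ZV·ZN / (|ZV||ZN|), giving 96.475°.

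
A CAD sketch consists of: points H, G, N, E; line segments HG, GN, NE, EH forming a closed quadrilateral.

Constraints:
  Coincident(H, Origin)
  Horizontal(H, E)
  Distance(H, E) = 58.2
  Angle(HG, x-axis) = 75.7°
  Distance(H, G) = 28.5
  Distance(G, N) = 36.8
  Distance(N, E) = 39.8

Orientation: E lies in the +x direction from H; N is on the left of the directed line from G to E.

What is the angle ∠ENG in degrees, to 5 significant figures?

98.675°

H is at the origin; HE is horizontal with |HE| = 58.2 and E in +x, so E = (58.2, 0). HG runs at 75.7° with |HG| = 28.5, so G = (7.0395, 27.617). N is determined by |GN| = 36.8 and |NE| = 39.8 together: it lies at the intersection of circle(G, 36.8) and circle(E, 39.8). With |GE| = 58.139, the foot of the radical line on GE is 27.093 from G and the perpendicular offset is √(36.8² − 27.093²) = 24.904. Taking the left-of-GE solution: N = (42.711, 36.662).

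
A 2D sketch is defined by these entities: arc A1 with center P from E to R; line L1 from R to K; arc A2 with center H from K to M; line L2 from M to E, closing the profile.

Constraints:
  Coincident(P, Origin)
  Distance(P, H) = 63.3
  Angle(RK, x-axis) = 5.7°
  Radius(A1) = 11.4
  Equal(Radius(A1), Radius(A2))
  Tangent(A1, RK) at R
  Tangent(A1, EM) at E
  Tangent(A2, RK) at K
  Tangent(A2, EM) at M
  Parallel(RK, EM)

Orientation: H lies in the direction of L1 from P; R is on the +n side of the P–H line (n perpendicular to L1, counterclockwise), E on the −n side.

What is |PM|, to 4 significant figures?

64.32

The slot axis is L1's direction at 5.7°, so u = (cos 5.7°, sin 5.7°) = (0.9951, 0.09932) and n = (−sin 5.7°, cos 5.7°) = (-0.09932, 0.9951). P is at the origin and H lies 63.3 along u from P, so H = 63.3·u = (62.99, 6.287). Tangency of A1 to both parallel lines with radius 11.4 puts R and E at P ± 11.4·n: R = (-1.132, 11.34), E = (1.132, -11.34). Equal radii place K and M the same way about H: K = H + 11.4·n = (61.85, 17.63), M = H − 11.4·n = (64.12, -5.057). Then |PM| = |M − P| = 64.32.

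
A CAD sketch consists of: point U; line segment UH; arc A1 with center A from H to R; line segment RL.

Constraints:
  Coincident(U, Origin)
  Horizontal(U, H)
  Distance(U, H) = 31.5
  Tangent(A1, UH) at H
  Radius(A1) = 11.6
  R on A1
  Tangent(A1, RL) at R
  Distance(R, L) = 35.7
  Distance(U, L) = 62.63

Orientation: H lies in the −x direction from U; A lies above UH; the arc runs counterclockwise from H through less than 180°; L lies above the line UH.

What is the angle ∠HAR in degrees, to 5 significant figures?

121.17°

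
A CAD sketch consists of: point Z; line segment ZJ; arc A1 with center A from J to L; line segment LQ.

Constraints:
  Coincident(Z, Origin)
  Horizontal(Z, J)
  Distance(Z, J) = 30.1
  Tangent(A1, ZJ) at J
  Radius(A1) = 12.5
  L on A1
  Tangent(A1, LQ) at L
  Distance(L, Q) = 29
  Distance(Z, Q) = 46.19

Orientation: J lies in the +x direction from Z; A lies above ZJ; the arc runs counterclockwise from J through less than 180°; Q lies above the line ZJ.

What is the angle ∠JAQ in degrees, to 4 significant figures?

159.5°

Z is at the origin; Z and J share the same y with |ZJ| = 30.1 and J on the +x side, so J = (30.10, 0.000). A1 meets ZJ tangentially, so AJ is at right angles to ZJ, so A = J + (0, 12.5) = (30.10, 12.50). Since AL ⟂ LQ (tangency), |AQ| = √(12.5² + 29.0²) = 31.58 regardless of where L sits on A1. So Q lies on both circle(Z, 46.19) and circle(A, 31.58); the above-ZJ intersection is Q = (19.04, 42.08). L is the foot of the tangent from Q: L = (39.12, 21.15).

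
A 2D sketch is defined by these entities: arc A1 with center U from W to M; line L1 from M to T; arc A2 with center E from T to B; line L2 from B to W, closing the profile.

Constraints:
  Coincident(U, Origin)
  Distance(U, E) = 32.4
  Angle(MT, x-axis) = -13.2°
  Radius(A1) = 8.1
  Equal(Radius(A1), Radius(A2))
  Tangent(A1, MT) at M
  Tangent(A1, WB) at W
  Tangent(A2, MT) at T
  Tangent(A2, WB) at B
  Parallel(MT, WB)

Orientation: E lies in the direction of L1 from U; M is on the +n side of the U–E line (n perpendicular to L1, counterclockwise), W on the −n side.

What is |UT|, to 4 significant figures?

33.40

Tangency of A1 to both parallel lines with radius 8.1 puts M and W at U ± 8.1·n: M = (1.850, 7.886), W = (-1.850, -7.886). Equal radii place T and B the same way about E: T = E + 8.1·n = (33.39, 0.4874), B = E − 8.1·n = (29.69, -15.28). Then |UT| = |T − U| = 33.40.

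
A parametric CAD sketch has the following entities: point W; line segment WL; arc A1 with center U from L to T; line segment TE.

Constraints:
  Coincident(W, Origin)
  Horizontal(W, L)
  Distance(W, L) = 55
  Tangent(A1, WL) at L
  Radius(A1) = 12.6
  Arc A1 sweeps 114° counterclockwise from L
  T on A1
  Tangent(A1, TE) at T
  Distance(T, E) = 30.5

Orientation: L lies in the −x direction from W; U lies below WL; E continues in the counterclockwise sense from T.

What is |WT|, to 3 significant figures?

68.8

W is at the origin; WL is horizontal with |WL| = 55.0 and L on the −x side, so L = (-55.0, 0.00). The tangent condition forces UL to be normal to WL, so U = L + (0, -12.6) = (-55.0, -12.6). On A1, L sits at bearing 90° from U; a 114° counterclockwise sweep puts T at bearing 204°, so T = U + 12.6·(cos 204°, sin 204°) = (-66.5, -17.7). Then |WT| = |T − W| = 68.8.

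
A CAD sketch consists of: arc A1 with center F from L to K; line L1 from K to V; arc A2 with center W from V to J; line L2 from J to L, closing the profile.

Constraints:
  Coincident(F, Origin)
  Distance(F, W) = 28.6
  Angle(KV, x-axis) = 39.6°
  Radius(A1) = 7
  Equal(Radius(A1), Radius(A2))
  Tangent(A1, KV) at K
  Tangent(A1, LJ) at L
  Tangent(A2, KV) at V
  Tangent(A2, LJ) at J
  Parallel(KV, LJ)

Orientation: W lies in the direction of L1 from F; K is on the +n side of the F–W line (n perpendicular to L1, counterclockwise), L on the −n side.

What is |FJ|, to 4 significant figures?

29.44

The slot axis is L1's direction at 39.6°, so u = (cos 39.6°, sin 39.6°) = (0.7705, 0.6374) and n = (−sin 39.6°, cos 39.6°) = (-0.6374, 0.7705). F is at the origin and W lies 28.6 along u from F, so W = 28.6·u = (22.04, 18.23). Tangency of A1 to both parallel lines with radius 7.0 puts K and L at F ± 7.0·n: K = (-4.462, 5.394), L = (4.462, -5.394). Equal radii place V and J the same way about W: V = W + 7.0·n = (17.57, 23.62), J = W − 7.0·n = (26.50, 12.84). Then |FJ| = |J − F| = 29.44.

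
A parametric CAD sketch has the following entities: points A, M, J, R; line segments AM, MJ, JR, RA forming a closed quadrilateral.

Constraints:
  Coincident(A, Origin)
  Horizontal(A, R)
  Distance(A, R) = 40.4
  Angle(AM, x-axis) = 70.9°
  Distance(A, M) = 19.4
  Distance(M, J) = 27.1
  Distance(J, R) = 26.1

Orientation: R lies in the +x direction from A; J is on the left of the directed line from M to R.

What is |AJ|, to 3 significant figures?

41.1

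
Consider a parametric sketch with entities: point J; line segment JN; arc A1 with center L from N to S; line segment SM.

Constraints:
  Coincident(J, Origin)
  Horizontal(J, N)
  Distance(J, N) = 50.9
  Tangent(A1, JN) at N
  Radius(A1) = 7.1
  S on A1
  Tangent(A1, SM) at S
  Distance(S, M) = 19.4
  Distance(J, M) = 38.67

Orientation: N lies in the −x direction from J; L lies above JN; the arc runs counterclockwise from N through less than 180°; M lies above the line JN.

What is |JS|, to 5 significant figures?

45.226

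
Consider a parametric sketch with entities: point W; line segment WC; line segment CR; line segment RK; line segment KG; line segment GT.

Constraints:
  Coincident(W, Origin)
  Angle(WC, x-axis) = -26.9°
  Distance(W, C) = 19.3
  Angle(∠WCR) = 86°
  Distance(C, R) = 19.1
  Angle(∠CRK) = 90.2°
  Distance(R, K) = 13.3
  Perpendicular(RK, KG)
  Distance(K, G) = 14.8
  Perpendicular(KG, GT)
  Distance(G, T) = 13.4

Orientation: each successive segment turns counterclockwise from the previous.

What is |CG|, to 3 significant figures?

14.0

∠CRK = 90.2° gives RK at 157° from the x-axis; with |RK| = 13.3, K = (12.4, 14.1). The perpendicularity gives KG at right angles to RK, so KG runs at -113°; with |KG| = 14.8, G = (6.60, 0.467). Then |CG| = |G − C| = 14.0.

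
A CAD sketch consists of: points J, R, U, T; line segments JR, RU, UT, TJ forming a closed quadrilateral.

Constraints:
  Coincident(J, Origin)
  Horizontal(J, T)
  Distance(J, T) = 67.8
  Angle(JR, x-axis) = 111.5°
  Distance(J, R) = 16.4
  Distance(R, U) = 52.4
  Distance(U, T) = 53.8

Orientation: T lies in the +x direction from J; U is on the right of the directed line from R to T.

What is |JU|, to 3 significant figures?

36.5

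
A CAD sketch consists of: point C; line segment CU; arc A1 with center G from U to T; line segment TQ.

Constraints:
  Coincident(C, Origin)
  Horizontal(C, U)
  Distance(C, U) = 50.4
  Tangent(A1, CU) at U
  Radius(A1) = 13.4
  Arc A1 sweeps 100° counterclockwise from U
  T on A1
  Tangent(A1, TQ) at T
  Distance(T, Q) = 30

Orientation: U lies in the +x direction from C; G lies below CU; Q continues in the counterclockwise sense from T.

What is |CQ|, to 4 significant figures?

62.03

C is at the origin; CU is horizontal with |CU| = 50.4 and U on the +x side, so U = (50.40, 0.000). The tangent condition forces GU to be normal to CU, so G = U + (0, -13.4) = (50.40, -13.40). On A1, U sits at bearing 90° from G; a 100° counterclockwise sweep puts T at bearing 190°, so T = G + 13.4·(cos 190°, sin 190°) = (37.20, -15.73). The tangent condition forces GT to be normal to TQ, so TQ runs along (−sin 190°, cos 190°); with |TQ| = 30.0, Q = (42.41, -45.27). Then |CQ| = |Q − C| = 62.03.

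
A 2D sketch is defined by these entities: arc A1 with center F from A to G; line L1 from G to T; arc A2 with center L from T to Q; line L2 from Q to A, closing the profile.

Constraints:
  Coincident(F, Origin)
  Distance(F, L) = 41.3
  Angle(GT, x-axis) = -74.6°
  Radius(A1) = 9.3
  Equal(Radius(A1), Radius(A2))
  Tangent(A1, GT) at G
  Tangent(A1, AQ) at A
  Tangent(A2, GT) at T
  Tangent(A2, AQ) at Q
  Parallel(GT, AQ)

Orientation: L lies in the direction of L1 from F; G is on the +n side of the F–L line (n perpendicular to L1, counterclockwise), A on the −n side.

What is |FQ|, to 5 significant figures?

42.334

Tangency of A1 to both parallel lines with radius 9.3 puts G and A at F ± 9.3·n: G = (8.9661, 2.4697), A = (-8.9661, -2.4697). Equal radii place T and Q the same way about L: T = L + 9.3·n = (19.934, -37.347), Q = L − 9.3·n = (2.0014, -42.287). Then |FQ| = |Q − F| = 42.334.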